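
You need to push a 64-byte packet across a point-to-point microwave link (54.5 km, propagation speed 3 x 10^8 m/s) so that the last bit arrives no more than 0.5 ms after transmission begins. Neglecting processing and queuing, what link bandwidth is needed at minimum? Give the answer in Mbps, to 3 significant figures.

1.61 Mbps

L = 512 bits.
Propagation delay = 54500 / 300000000 = 0.181667 ms.
Transmission budget = 0.5 − 0.181667 = 0.318333 ms.
R ≥ L / t_tx = 512 bits / 0.000318333 s = 1.61 Mbps.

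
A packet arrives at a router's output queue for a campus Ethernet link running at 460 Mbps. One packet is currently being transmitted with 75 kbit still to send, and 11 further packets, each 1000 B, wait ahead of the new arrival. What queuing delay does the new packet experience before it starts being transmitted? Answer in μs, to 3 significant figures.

354 μs

Each queued packet: L/R = 8000/460000000 = 17.3913 μs.
11 queued → 191.304 μs.
Plus remaining 75000 bits of current packet: 163.043 μs.
Queuing delay = 354 μs.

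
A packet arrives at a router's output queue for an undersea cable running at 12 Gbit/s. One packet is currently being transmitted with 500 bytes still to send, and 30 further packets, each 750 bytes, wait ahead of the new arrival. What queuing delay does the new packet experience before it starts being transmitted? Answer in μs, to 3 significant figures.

Each queued packet: L/R = 6000/12000000000 = 0.5 μs.
30 queued → 15 μs.
Plus remaining 4000 bits of current packet: 0.333333 μs.
Queuing delay = 15.3 μs.

15.3 μs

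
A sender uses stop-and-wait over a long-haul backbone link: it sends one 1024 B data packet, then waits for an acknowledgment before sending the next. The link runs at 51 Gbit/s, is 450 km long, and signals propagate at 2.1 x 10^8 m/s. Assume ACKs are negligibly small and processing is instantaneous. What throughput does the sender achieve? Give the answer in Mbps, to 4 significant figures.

t_tx = L/R = 8192/51000000000 = 1.60627e-07 s.
t_prop = 450000/210000000 = 0.00214286 s; RTT = 0.00428571 s.
Cycle = t_tx + RTT = 0.00428587 s.
Throughput = L / cycle = 8192 / 0.00428587 = 1.911 Mbps.

1.911 Mbps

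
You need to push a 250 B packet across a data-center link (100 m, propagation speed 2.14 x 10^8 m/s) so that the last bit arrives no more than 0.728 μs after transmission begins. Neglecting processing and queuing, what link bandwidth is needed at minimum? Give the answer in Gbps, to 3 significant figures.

L = 2000 bits.
Propagation delay = 100 / 214000000 = 0.46729 μs.
Transmission budget = 0.728 − 0.46729 = 0.26071 μs.
R ≥ L / t_tx = 2000 bits / 2.6071e-07 s = 7.67 Gbps.

7.67 Gbps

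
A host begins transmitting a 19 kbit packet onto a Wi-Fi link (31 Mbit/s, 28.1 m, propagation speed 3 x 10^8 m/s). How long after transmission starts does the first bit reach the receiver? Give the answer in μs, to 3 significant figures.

0.0937 μs

First bit experiences only propagation delay: d/s = 28.1/300000000 = 0.0937 μs.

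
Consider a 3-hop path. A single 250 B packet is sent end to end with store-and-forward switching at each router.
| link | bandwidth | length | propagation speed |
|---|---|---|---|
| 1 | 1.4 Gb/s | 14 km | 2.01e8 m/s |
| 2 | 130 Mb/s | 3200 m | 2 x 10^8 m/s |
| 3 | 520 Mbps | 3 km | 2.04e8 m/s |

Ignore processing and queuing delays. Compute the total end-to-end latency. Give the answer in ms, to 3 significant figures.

L = 250 × 8 = 2000 bits.
Transmission delays (L/R per hop): 0.00142857, 0.0153846, 0.00384615 ms; sum = 0.0206593 ms.
Propagation delays (d/s per hop): 0.0696517, 0.016, 0.0147059 ms; sum = 0.100358 ms.
End-to-end = 0.121 ms.

0.121 ms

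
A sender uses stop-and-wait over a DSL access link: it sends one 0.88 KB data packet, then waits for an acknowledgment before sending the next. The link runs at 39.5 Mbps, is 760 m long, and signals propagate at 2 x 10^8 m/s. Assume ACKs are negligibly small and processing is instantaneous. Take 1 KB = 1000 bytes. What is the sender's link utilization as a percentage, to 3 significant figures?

t_tx = L/R = 7040/39500000 = 0.000178228 s.
t_prop = 760/200000000 = 3.8e-06 s; RTT = 7.6e-06 s.
Cycle = t_tx + RTT = 0.000185828 s.
Utilization = t_tx / cycle = 0.000178228/0.000185828 = 95.9 %.

95.9 %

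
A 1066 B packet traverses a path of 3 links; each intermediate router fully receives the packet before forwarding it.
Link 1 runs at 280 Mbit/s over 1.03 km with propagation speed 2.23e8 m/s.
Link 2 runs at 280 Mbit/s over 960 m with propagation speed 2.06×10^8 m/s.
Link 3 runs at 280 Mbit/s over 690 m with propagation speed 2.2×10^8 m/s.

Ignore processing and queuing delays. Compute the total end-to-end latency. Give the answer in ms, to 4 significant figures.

L = 1066 × 8 = 8528 bits.
Transmission delay per hop = L/R = 8528/280000000 = 0.0304571 ms; 3 hops → 0.0913714 ms.
Propagation delays (d/s per hop): 0.00461883, 0.00466019, 0.00313636 ms; sum = 0.0124154 ms.
End-to-end = 0.1038 ms.

0.1038 ms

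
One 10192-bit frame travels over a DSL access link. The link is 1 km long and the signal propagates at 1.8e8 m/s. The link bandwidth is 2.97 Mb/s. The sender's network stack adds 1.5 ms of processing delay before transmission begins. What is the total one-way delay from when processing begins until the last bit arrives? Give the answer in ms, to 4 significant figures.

4.937 ms

Transmission delay = L/R = 10192 / 2970000 = 3.43165 ms.
Propagation delay = d/s = 1000 m / 180000000 m/s = 0.00555556 ms.
Plus processing delay 1.5 ms = 1.5 ms.
Total = 4.937 ms.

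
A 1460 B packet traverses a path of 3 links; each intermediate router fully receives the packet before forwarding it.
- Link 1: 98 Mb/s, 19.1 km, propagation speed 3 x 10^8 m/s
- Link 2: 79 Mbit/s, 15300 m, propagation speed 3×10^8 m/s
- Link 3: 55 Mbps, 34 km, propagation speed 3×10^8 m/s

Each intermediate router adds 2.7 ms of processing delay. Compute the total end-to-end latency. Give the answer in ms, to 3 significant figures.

6.11 ms

L = 1460 × 8 = 11680 bits.
Transmission delays (L/R per hop): 0.119184, 0.147848, 0.212364 ms; sum = 0.479395 ms.
Propagation delays (d/s per hop): 0.0636667, 0.051, 0.113333 ms; sum = 0.228 ms.
Processing at 2 router(s): 2 × 2.7 ms = 5.4 ms.
End-to-end = 6.11 ms.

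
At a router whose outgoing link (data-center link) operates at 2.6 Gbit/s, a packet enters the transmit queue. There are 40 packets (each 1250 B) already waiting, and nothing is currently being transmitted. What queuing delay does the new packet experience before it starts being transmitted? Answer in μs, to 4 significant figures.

153.8 μs

Each queued packet: L/R = 10000/2600000000 = 3.84615 μs.
40 queued → 153.846 μs.
Queuing delay = 153.8 μs.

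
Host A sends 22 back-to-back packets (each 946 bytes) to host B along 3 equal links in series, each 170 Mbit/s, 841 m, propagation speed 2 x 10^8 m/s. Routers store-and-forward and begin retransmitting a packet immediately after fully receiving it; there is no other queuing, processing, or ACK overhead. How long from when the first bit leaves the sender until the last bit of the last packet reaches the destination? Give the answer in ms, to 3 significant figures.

1.08 ms

Per-hop transmission t_tx = L/R = 7568/170000000 = 0.0445176 ms.
Per-hop propagation t_prop = 841/200000000 = 0.004205 ms.
Pipeline fill: first packet needs 3·t_tx to clear all hops; remaining 21 packets each add one t_tx.
Total = (3+22-1)·t_tx + 3·t_prop = 24·0.0445176 + 3·0.004205 = 1.08 ms.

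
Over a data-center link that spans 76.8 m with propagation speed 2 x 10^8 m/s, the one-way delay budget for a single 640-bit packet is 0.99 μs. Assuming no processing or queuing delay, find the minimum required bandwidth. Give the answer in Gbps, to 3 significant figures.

1.06 Gbps

Propagation delay = 76.8 / 200000000 = 0.384 μs.
Transmission budget = 0.99 − 0.384 = 0.606 μs.
R ≥ L / t_tx = 640 bits / 6.06e-07 s = 1.06 Gbps.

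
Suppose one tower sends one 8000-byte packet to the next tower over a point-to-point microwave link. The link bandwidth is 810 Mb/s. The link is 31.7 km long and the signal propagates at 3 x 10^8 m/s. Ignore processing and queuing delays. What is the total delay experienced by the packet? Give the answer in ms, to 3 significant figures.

L = 8000 × 8 = 64000 bits.
Transmission delay = L/R = 64000 / 810000000 = 0.0790123 ms.
Propagation delay = d/s = 31700 m / 300000000 m/s = 0.105667 ms.
Total = 0.185 ms.

0.185 ms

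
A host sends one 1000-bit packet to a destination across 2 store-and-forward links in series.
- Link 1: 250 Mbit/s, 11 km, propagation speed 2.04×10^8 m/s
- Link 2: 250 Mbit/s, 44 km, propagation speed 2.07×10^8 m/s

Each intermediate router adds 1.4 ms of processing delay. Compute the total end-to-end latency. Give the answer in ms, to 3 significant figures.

Transmission delay per hop = L/R = 1000/250000000 = 0.004 ms; 2 hops → 0.008 ms.
Propagation delays (d/s per hop): 0.0539216, 0.21256 ms; sum = 0.266482 ms.
Processing at 1 router(s): 1 × 1.4 ms = 1.4 ms.
End-to-end = 1.67 ms.

1.67 ms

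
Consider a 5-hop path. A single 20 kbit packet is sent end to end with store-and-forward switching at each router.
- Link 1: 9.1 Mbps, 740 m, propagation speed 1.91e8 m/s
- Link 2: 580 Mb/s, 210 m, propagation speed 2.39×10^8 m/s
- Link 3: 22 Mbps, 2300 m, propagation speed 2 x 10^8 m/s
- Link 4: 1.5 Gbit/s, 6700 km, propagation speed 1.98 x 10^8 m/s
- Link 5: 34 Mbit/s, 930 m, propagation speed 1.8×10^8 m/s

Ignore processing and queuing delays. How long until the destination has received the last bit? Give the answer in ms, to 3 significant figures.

L = 20000 bits.
Transmission delays (L/R per hop): 2.1978, 0.0344828, 0.909091, 0.0133333, 0.588235 ms; sum = 3.74294 ms.
Propagation delays (d/s per hop): 0.00387435, 0.000878661, 0.0115, 33.8384, 0.00516667 ms; sum = 33.8598 ms.
End-to-end = 37.6 ms.

37.6 ms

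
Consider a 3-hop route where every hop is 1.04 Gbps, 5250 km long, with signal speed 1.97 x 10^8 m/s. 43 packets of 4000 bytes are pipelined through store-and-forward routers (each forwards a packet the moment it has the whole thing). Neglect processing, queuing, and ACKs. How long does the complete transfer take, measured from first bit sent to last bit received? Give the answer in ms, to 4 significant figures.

81.33 ms

Per-hop transmission t_tx = L/R = 32000/1040000000 = 0.0307692 ms.
Per-hop propagation t_prop = 5250000/197000000 = 26.6497 ms.
Pipeline fill: first packet needs 3·t_tx to clear all hops; remaining 42 packets each add one t_tx.
Total = (3+43-1)·t_tx + 3·t_prop = 45·0.0307692 + 3·26.6497 = 81.33 ms.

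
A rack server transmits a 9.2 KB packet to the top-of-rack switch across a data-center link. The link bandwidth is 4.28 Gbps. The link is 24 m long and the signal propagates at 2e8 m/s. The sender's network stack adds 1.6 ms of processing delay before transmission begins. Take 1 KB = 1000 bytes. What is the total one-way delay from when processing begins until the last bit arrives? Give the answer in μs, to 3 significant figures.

L = 73600 bits.
Transmission delay = L/R = 73600 / 4.28e+09 = 17.1963 μs.
Propagation delay = d/s = 24 m / 200000000 m/s = 0.12 μs.
Plus processing delay 1.6 ms = 1600 μs.
Total = 1620 μs.

1620 μs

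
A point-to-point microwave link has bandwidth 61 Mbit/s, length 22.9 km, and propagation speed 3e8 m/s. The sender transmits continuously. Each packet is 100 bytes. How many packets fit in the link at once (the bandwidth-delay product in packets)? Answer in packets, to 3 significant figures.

5.82 packets

Propagation delay = 22900 / 300000000 = 7.63333e-05 s.
BDP = R × t_prop = 61000000 × 7.63333e-05 = 4656.33 bits.
In packets of 800 bits: 5.82 packets.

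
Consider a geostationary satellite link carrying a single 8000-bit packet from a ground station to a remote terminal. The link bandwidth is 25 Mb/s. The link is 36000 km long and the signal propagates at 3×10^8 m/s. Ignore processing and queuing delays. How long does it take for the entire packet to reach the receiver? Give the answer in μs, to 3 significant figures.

Transmission delay = L/R = 8000 / 25000000 = 320 μs.
Propagation delay = d/s = 36000000 m / 300000000 m/s = 120000 μs.
Total = 120000 μs.

120000 μs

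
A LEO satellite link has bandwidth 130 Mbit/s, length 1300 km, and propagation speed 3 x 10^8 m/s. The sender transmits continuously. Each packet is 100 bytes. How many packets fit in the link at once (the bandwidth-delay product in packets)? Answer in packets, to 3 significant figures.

Propagation delay = 1300000 / 300000000 = 0.00433333 s.
BDP = R × t_prop = 130000000 × 0.00433333 = 563333 bits.
In packets of 800 bits: 704 packets.

704 packets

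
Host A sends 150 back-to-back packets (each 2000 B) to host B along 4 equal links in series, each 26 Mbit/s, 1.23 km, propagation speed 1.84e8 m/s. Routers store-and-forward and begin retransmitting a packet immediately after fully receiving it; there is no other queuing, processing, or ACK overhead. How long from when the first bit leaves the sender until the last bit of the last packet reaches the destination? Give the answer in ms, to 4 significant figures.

94.18 ms

Per-hop transmission t_tx = L/R = 16000/26000000 = 0.615385 ms.
Per-hop propagation t_prop = 1230/184000000 = 0.00668478 ms.
Pipeline fill: first packet needs 4·t_tx to clear all hops; remaining 149 packets each add one t_tx.
Total = (4+150-1)·t_tx + 4·t_prop = 153·0.615385 + 4·0.00668478 = 94.18 ms.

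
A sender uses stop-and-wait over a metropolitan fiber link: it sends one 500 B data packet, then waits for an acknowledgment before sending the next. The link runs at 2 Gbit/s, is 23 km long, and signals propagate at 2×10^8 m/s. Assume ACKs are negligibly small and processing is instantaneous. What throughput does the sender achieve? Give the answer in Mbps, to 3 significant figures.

17.2 Mbps

t_tx = L/R = 4000/2000000000 = 2e-06 s.
t_prop = 23000/200000000 = 0.000115 s; RTT = 0.00023 s.
Cycle = t_tx + RTT = 0.000232 s.
Throughput = L / cycle = 4000 / 0.000232 = 17.2 Mbps.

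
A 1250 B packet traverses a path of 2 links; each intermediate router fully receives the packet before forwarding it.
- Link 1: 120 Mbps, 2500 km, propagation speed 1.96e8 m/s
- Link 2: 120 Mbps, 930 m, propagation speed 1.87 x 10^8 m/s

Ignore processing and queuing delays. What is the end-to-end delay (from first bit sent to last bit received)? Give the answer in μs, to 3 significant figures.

12900 μs

L = 1250 × 8 = 10000 bits.
Transmission delay per hop = L/R = 10000/120000000 = 83.3333 μs; 2 hops → 166.667 μs.
Propagation delays (d/s per hop): 12755.1, 4.97326 μs; sum = 12760.1 μs.
End-to-end = 12900 μs.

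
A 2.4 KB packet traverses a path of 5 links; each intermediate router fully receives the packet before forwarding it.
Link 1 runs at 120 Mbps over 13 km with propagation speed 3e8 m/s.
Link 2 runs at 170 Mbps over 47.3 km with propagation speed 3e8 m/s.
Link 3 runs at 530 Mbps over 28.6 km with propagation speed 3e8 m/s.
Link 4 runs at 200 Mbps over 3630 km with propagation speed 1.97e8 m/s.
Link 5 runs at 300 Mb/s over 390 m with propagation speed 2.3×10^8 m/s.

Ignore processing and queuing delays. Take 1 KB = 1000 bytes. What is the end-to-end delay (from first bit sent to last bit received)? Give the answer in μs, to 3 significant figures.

L = 19200 bits.
Transmission delays (L/R per hop): 160, 112.941, 36.2264, 96, 64 μs; sum = 469.168 μs.
Propagation delays (d/s per hop): 43.3333, 157.667, 95.3333, 18426.4, 1.69565 μs; sum = 18724.4 μs.
End-to-end = 19200 μs.

19200 μs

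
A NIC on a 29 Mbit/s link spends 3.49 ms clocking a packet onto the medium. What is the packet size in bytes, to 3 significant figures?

12700 bytes

L = R × t_tx = 29000000 b/s × 0.00349 s = 101210 bits.
In bytes: 101210 / 8 = 12700 bytes.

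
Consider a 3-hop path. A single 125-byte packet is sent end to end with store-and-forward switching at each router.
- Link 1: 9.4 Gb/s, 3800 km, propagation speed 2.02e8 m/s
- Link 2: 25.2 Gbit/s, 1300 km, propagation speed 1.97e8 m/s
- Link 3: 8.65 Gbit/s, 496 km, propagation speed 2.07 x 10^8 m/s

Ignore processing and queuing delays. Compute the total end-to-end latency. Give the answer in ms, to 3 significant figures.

27.8 ms

L = 125 × 8 = 1000 bits.
Transmission delays (L/R per hop): 0.000106383, 3.96825e-05, 0.000115607 ms; sum = 0.000261672 ms.
Propagation delays (d/s per hop): 18.8119, 6.59898, 2.39614 ms; sum = 27.807 ms.
End-to-end = 27.8 ms.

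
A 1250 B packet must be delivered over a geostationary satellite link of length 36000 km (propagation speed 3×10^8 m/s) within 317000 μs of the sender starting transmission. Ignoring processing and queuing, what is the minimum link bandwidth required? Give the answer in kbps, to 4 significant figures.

L = 10000 bits.
Propagation delay = 36000000 / 300000000 = 120000 μs.
Transmission budget = 317000 − 120000 = 197000 μs.
R ≥ L / t_tx = 10000 bits / 0.197 s = 50.76 kbps.

50.76 kbps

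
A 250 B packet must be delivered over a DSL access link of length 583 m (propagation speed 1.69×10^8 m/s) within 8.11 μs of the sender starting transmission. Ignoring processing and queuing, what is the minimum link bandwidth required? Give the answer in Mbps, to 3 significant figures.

L = 2000 bits.
Propagation delay = 583 / 169000000 = 3.4497 μs.
Transmission budget = 8.11 − 3.4497 = 4.6603 μs.
R ≥ L / t_tx = 2000 bits / 4.6603e-06 s = 429 Mbps.

429 Mbps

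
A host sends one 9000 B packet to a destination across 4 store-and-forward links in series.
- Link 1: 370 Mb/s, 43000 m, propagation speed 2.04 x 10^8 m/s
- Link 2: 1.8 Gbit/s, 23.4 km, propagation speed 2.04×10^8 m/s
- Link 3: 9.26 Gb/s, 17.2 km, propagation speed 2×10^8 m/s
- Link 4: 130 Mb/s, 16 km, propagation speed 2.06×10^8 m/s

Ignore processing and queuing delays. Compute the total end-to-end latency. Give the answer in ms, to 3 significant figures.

1.29 ms

L = 9000 × 8 = 72000 bits.
Transmission delays (L/R per hop): 0.194595, 0.04, 0.00777538, 0.553846 ms; sum = 0.796216 ms.
Propagation delays (d/s per hop): 0.210784, 0.114706, 0.086, 0.0776699 ms; sum = 0.48916 ms.
End-to-end = 1.29 ms.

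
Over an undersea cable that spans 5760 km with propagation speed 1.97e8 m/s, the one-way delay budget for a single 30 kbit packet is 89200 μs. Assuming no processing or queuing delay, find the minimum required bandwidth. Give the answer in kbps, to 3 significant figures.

500 kbps

Propagation delay = 5760000 / 197000000 = 29238.6 μs.
Transmission budget = 89200 − 29238.6 = 59961.4 μs.
R ≥ L / t_tx = 30000 bits / 0.0599614 s = 500 kbps.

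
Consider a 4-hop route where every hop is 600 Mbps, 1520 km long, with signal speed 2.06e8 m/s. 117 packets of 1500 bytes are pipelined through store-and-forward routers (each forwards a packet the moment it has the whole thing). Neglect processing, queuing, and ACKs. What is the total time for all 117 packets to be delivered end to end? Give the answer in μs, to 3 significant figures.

Per-hop transmission t_tx = L/R = 12000/600000000 = 20 μs.
Per-hop propagation t_prop = 1520000/206000000 = 7378.64 μs.
Pipeline fill: first packet needs 4·t_tx to clear all hops; remaining 116 packets each add one t_tx.
Total = (4+117-1)·t_tx + 4·t_prop = 120·20 + 4·7378.64 = 31900 μs.

31900 μs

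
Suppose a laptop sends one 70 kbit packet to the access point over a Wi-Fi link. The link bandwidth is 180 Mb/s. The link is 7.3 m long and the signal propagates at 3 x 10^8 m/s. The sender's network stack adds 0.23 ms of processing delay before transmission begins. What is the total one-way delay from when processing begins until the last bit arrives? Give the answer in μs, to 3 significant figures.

L = 70000 bits.
Transmission delay = L/R = 70000 / 180000000 = 388.889 μs.
Propagation delay = d/s = 7.3 m / 300000000 m/s = 0.0243333 μs.
Plus processing delay 0.23 ms = 230 μs.
Total = 619 μs.

619 μs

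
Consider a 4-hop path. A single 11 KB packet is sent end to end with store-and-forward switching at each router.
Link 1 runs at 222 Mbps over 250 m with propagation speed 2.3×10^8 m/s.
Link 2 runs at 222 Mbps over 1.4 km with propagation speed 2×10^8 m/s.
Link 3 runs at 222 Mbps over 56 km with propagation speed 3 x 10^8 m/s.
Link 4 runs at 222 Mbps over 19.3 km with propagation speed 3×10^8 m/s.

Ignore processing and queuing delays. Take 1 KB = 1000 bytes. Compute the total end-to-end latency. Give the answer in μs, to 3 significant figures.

L = 88000 bits.
Transmission delay per hop = L/R = 88000/222000000 = 396.396 μs; 4 hops → 1585.59 μs.
Propagation delays (d/s per hop): 1.08696, 7, 186.667, 64.3333 μs; sum = 259.087 μs.
End-to-end = 1840 μs.

1840 μs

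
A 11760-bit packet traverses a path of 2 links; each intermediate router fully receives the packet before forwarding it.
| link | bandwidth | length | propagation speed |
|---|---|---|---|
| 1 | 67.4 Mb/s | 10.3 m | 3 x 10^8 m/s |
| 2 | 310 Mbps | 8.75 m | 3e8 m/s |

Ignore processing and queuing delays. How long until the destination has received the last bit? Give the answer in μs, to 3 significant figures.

212 μs

Transmission delays (L/R per hop): 174.481, 37.9355 μs; sum = 212.416 μs.
Propagation delays (d/s per hop): 0.0343333, 0.0291667 μs; sum = 0.0635 μs.
End-to-end = 212 μs.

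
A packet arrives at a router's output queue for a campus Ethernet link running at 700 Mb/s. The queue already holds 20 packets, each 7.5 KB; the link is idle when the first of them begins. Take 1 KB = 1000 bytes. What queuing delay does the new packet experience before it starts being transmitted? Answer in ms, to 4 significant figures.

1.714 ms

Each queued packet: L/R = 60000/700000000 = 0.0857143 ms.
20 queued → 1.71429 ms.
Queuing delay = 1.714 ms.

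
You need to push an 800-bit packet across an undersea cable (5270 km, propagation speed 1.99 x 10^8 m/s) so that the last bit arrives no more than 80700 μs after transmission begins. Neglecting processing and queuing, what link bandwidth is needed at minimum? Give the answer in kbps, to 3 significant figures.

Propagation delay = 5270000 / 199000000 = 26482.4 μs.
Transmission budget = 80700 − 26482.4 = 54217.6 μs.
R ≥ L / t_tx = 800 bits / 0.0542176 s = 14.8 kbps.

14.8 kbps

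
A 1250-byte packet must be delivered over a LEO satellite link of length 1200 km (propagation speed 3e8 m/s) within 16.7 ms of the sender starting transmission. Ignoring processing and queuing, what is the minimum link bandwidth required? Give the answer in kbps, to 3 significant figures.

L = 10000 bits.
Propagation delay = 1200000 / 300000000 = 4 ms.
Transmission budget = 16.7 − 4 = 12.7 ms.
R ≥ L / t_tx = 10000 bits / 0.0127 s = 787 kbps.

787 kbps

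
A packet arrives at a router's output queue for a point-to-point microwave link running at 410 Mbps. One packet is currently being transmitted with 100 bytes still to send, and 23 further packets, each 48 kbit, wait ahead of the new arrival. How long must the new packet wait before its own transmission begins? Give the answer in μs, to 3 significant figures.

Each queued packet: L/R = 48000/410000000 = 117.073 μs.
23 queued → 2692.68 μs.
Plus remaining 800 bits of current packet: 1.95122 μs.
Queuing delay = 2690 μs.

2690 μs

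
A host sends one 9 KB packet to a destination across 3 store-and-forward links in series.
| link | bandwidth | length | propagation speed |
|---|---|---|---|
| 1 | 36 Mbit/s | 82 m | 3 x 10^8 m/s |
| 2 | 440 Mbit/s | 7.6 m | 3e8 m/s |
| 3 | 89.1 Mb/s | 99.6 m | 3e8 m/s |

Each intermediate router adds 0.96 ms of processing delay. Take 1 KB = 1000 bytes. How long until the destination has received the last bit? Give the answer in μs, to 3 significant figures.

L = 72000 bits.
Transmission delays (L/R per hop): 2000, 163.636, 808.081 μs; sum = 2971.72 μs.
Propagation delays (d/s per hop): 0.273333, 0.0253333, 0.332 μs; sum = 0.630667 μs.
Processing at 2 router(s): 2 × 0.96 ms = 1920 μs.
End-to-end = 4890 μs.

4890 μs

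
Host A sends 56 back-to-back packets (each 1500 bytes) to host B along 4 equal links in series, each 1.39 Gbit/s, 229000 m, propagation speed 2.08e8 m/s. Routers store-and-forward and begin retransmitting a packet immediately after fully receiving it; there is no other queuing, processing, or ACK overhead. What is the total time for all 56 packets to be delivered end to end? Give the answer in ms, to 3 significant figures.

Per-hop transmission t_tx = L/R = 12000/1390000000 = 0.00863309 ms.
Per-hop propagation t_prop = 229000/208000000 = 1.10096 ms.
Pipeline fill: first packet needs 4·t_tx to clear all hops; remaining 55 packets each add one t_tx.
Total = (4+56-1)·t_tx + 4·t_prop = 59·0.00863309 + 4·1.10096 = 4.91 ms.

4.91 ms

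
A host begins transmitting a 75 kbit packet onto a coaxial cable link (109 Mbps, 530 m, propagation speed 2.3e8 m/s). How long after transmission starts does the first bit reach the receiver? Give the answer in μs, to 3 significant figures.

2.30 μs

First bit experiences only propagation delay: d/s = 530/2.3e+08 = 2.30 μs.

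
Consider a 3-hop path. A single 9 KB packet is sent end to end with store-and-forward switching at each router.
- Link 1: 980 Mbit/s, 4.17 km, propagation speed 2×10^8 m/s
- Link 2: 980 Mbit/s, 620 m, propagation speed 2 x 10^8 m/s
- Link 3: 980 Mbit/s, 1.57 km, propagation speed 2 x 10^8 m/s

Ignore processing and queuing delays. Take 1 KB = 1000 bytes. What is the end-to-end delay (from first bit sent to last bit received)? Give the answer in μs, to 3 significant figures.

L = 72000 bits.
Transmission delay per hop = L/R = 72000/980000000 = 73.4694 μs; 3 hops → 220.408 μs.
Propagation delays (d/s per hop): 20.85, 3.1, 7.85 μs; sum = 31.8 μs.
End-to-end = 252 μs.

252 μs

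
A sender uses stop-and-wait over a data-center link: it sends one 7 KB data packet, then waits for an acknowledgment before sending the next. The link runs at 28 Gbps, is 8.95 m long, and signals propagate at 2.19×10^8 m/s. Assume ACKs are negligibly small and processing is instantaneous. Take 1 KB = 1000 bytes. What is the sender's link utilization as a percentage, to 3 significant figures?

t_tx = L/R = 56000/28000000000 = 2e-06 s.
t_prop = 8.95/219000000 = 4.08676e-08 s; RTT = 8.17352e-08 s.
Cycle = t_tx + RTT = 2.08174e-06 s.
Utilization = t_tx / cycle = 2e-06/2.08174e-06 = 96.1 %.

96.1 %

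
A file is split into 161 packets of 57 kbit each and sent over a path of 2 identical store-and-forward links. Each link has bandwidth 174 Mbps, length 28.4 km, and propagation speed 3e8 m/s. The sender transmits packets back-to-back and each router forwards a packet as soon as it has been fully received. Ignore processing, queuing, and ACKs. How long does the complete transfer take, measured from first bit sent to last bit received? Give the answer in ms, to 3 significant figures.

Per-hop transmission t_tx = L/R = 57000/174000000 = 0.327586 ms.
Per-hop propagation t_prop = 28400/300000000 = 0.0946667 ms.
Pipeline fill: first packet needs 2·t_tx to clear all hops; remaining 160 packets each add one t_tx.
Total = (2+161-1)·t_tx + 2·t_prop = 162·0.327586 + 2·0.0946667 = 53.3 ms.

53.3 ms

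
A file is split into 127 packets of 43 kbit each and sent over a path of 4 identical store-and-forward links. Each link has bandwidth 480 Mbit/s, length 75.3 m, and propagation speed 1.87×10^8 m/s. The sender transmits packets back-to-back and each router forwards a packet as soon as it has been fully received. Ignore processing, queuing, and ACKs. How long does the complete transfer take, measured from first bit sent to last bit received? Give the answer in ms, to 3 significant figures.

Per-hop transmission t_tx = L/R = 43000/480000000 = 0.0895833 ms.
Per-hop propagation t_prop = 75.3/187000000 = 0.000402674 ms.
Pipeline fill: first packet needs 4·t_tx to clear all hops; remaining 126 packets each add one t_tx.
Total = (4+127-1)·t_tx + 4·t_prop = 130·0.0895833 + 4·0.000402674 = 11.6 ms.

11.6 ms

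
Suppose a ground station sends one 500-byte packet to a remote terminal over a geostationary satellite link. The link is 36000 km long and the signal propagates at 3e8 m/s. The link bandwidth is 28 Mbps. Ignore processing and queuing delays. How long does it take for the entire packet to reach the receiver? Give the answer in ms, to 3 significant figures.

120 ms

L = 500 × 8 = 4000 bits.
Transmission delay = L/R = 4000 / 28000000 = 0.142857 ms.
Propagation delay = d/s = 36000000 m / 300000000 m/s = 120 ms.
Total = 120 ms.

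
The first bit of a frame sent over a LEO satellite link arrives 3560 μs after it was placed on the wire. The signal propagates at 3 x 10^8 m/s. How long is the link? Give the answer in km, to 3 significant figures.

d = s × t_prop = 300000000 × 0.00356 = 1070 km.

1070 km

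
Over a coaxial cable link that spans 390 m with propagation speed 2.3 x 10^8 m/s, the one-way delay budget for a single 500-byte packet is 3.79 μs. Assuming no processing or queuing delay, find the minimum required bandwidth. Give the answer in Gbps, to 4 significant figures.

1.910 Gbps

L = 4000 bits.
Propagation delay = 390 / 2.3e+08 = 1.69565 μs.
Transmission budget = 3.79 − 1.69565 = 2.09435 μs.
R ≥ L / t_tx = 4000 bits / 2.09435e-06 s = 1.910 Gbps.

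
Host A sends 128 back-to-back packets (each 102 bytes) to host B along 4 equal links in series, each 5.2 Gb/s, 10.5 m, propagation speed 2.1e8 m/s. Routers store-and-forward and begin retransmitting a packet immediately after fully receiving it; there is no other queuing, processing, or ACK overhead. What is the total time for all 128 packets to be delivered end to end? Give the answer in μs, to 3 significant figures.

Per-hop transmission t_tx = L/R = 816/5200000000 = 0.156923 μs.
Per-hop propagation t_prop = 10.5/210000000 = 0.05 μs.
Pipeline fill: first packet needs 4·t_tx to clear all hops; remaining 127 packets each add one t_tx.
Total = (4+128-1)·t_tx + 4·t_prop = 131·0.156923 + 4·0.05 = 20.8 μs.

20.8 μs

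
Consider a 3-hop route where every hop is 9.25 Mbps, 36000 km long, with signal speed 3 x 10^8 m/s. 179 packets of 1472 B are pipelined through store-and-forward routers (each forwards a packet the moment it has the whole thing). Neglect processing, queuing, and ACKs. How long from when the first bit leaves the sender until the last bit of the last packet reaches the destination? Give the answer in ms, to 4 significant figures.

Per-hop transmission t_tx = L/R = 11776/9250000 = 1.27308 ms.
Per-hop propagation t_prop = 36000000/300000000 = 120 ms.
Pipeline fill: first packet needs 3·t_tx to clear all hops; remaining 178 packets each add one t_tx.
Total = (3+179-1)·t_tx + 3·t_prop = 181·1.27308 + 3·120 = 590.4 ms.

590.4 ms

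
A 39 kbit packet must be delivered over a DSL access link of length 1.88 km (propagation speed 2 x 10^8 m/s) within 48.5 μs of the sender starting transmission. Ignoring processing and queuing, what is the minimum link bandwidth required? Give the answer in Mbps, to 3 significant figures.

Propagation delay = 1880 / 200000000 = 9.4 μs.
Transmission budget = 48.5 − 9.4 = 39.1 μs.
R ≥ L / t_tx = 39000 bits / 3.91e-05 s = 997 Mbps.

997 Mbps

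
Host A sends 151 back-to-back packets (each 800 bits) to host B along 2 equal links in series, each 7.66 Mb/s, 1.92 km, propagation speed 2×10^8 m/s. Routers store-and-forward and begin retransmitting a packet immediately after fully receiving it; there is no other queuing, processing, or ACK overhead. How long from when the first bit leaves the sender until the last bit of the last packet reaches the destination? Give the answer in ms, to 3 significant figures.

15.9 ms

Per-hop transmission t_tx = L/R = 800/7660000 = 0.104439 ms.
Per-hop propagation t_prop = 1920/200000000 = 0.0096 ms.
Pipeline fill: first packet needs 2·t_tx to clear all hops; remaining 150 packets each add one t_tx.
Total = (2+151-1)·t_tx + 2·t_prop = 152·0.104439 + 2·0.0096 = 15.9 ms.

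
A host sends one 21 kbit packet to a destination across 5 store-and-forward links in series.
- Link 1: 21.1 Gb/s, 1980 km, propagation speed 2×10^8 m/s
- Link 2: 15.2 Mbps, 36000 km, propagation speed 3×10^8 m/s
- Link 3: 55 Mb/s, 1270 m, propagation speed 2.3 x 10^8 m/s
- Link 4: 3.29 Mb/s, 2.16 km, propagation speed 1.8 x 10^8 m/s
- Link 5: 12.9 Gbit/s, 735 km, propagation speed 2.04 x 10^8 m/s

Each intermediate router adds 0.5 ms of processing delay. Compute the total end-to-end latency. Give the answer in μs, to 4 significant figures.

143700 μs

L = 21000 bits.
Transmission delays (L/R per hop): 0.995261, 1381.58, 381.818, 6382.98, 1.62791 μs; sum = 8149 μs.
Propagation delays (d/s per hop): 9900, 120000, 5.52174, 12, 3602.94 μs; sum = 133520 μs.
Processing at 4 router(s): 4 × 0.5 ms = 2000 μs.
End-to-end = 143700 μs.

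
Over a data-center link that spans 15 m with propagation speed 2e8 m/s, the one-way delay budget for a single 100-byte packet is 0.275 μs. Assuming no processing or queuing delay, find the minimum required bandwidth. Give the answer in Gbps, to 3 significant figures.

4.00 Gbps

L = 800 bits.
Propagation delay = 15 / 200000000 = 0.075 μs.
Transmission budget = 0.275 − 0.075 = 0.2 μs.
R ≥ L / t_tx = 800 bits / 2e-07 s = 4.00 Gbps.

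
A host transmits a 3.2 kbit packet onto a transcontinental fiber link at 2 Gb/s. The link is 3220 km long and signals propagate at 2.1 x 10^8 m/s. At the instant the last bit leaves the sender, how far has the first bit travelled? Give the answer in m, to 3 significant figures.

t_tx = L/R = 3200/2000000000 = 1.6e-06 s.
Distance = s × t_tx = 210000000 × 1.6e-06 = 336 m.

336 m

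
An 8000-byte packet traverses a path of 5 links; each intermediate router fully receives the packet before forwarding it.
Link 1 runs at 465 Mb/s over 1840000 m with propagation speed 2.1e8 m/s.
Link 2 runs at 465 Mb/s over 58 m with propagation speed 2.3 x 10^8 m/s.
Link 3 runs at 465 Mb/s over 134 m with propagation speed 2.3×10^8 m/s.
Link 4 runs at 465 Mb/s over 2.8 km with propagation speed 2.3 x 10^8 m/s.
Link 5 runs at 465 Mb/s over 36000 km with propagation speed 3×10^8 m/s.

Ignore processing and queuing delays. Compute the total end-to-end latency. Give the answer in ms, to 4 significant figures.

129.5 ms

L = 8000 × 8 = 64000 bits.
Transmission delay per hop = L/R = 64000/465000000 = 0.137634 ms; 5 hops → 0.688172 ms.
Propagation delays (d/s per hop): 8.7619, 0.000252174, 0.000582609, 0.0121739, 120 ms; sum = 128.775 ms.
End-to-end = 129.5 ms.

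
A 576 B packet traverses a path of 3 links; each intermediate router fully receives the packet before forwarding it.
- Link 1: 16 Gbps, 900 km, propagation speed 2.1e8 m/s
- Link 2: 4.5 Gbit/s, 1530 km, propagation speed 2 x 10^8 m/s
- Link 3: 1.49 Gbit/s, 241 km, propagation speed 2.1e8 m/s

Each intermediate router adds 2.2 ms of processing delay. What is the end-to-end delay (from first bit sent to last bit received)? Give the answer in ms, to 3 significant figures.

L = 576 × 8 = 4608 bits.
Transmission delays (L/R per hop): 0.000288, 0.001024, 0.00309262 ms; sum = 0.00440462 ms.
Propagation delays (d/s per hop): 4.28571, 7.65, 1.14762 ms; sum = 13.0833 ms.
Processing at 2 router(s): 2 × 2.2 ms = 4.4 ms.
End-to-end = 17.5 ms.

17.5 ms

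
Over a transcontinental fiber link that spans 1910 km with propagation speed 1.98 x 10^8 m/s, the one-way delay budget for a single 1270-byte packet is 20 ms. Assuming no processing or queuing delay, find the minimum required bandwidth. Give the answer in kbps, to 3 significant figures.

981 kbps

L = 10160 bits.
Propagation delay = 1910000 / 198000000 = 9.64646 ms.
Transmission budget = 20 − 9.64646 = 10.3535 ms.
R ≥ L / t_tx = 10160 bits / 0.0103535 s = 981 kbps.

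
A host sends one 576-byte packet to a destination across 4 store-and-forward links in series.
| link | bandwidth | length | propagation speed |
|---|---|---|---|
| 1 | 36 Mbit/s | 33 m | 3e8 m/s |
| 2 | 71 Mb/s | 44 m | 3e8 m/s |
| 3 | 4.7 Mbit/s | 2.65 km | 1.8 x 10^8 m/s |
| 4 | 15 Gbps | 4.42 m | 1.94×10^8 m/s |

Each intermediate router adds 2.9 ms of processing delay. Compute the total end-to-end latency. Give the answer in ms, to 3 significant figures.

L = 576 × 8 = 4608 bits.
Transmission delays (L/R per hop): 0.128, 0.0649014, 0.980426, 0.0003072 ms; sum = 1.17363 ms.
Propagation delays (d/s per hop): 0.00011, 0.000146667, 0.0147222, 2.27835e-05 ms; sum = 0.0150017 ms.
Processing at 3 router(s): 3 × 2.9 ms = 8.7 ms.
End-to-end = 9.89 ms.

9.89 ms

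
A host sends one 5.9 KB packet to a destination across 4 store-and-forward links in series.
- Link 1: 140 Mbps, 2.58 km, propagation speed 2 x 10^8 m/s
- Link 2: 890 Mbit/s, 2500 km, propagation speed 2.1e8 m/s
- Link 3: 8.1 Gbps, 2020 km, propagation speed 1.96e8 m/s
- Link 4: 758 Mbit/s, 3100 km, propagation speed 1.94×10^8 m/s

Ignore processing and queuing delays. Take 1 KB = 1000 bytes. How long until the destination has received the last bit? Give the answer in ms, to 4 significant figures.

L = 47200 bits.
Transmission delays (L/R per hop): 0.337143, 0.0530337, 0.00582716, 0.0622691 ms; sum = 0.458273 ms.
Propagation delays (d/s per hop): 0.0129, 11.9048, 10.3061, 15.9794 ms; sum = 38.2032 ms.
End-to-end = 38.66 ms.

38.66 ms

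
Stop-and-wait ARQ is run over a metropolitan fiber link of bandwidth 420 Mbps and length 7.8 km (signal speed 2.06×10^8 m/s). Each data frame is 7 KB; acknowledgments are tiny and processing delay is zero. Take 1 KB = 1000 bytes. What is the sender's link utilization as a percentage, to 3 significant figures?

63.8 %

t_tx = L/R = 56000/420000000 = 0.000133333 s.
t_prop = 7800/206000000 = 3.78641e-05 s; RTT = 7.57282e-05 s.
Cycle = t_tx + RTT = 0.000209061 s.
Utilization = t_tx / cycle = 0.000133333/0.000209061 = 63.8 %.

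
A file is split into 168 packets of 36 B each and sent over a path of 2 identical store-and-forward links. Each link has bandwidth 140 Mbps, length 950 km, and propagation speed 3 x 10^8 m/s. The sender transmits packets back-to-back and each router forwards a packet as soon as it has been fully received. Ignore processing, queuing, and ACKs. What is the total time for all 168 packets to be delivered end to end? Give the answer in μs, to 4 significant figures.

6681 μs

Per-hop transmission t_tx = L/R = 288/140000000 = 2.05714 μs.
Per-hop propagation t_prop = 950000/300000000 = 3166.67 μs.
Pipeline fill: first packet needs 2·t_tx to clear all hops; remaining 167 packets each add one t_tx.
Total = (2+168-1)·t_tx + 2·t_prop = 169·2.05714 + 2·3166.67 = 6681 μs.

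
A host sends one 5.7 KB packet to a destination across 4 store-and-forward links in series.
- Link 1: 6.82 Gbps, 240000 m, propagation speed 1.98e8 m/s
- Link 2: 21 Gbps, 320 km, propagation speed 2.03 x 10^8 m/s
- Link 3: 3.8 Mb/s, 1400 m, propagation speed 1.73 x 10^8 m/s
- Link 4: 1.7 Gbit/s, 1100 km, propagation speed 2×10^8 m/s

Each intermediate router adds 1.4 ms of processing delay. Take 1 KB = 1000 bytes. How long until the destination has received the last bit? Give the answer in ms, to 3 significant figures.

L = 45600 bits.
Transmission delays (L/R per hop): 0.00668622, 0.00217143, 12, 0.0268235 ms; sum = 12.0357 ms.
Propagation delays (d/s per hop): 1.21212, 1.57635, 0.00809249, 5.5 ms; sum = 8.29657 ms.
Processing at 3 router(s): 3 × 1.4 ms = 4.2 ms.
End-to-end = 24.5 ms.

24.5 ms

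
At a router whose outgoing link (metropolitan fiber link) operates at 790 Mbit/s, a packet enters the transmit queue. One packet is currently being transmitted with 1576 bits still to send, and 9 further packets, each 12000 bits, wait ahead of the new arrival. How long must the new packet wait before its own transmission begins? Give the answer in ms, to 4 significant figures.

Each queued packet: L/R = 12000/790000000 = 0.0151899 ms.
9 queued → 0.136709 ms.
Plus remaining 1576 bits of current packet: 0.00199494 ms.
Queuing delay = 0.1387 ms.

0.1387 ms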